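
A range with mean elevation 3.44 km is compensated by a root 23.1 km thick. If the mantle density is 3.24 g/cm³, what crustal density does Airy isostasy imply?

2.82 g/cm³

ρ_c h = (ρ_m − ρ_c) r → ρ_c (h + r) = ρ_m r → ρ_c = ρ_m r / (h + r).
ρ_c = 3.24 × 23.1 km / (3.44 km + 23.1 km) = 2.82 g/cm³.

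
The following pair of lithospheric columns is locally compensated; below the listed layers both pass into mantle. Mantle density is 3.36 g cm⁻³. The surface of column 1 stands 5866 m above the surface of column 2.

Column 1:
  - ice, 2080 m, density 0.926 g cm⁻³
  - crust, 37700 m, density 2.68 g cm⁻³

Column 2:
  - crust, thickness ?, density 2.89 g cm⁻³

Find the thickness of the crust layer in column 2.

Take the compensation level at the base of the deeper column (depth z_c below the surface of column 1) and equate Σ ρ_i t_i down to z_c; mantle fills any gap and the z_c terms cancel.
Column 1: 2080×0.926 + 37700×2.68 + (z_c − 39780)×3.36
Column 2: 5866×0 + x×2.89 + (z_c − 5866 − 0 − x)×3.36
The z_c×3.36 term appears on both sides and cancels. Collect the known terms of each column as K = Σ(ρt)_known − 3.36 × (depth of known layers): K_1 = 102962.08 − 3.36×39780 = −30698.72; K_2 = 0 − 3.36×(5866 + 0) = −19709.76.
Balance: K_1 = K_2 − x×(3.36 − 2.89), so x = (K_2 − K_1)/(3.36 − 2.89) = 10989/0.47 = 23400 m.

23400 m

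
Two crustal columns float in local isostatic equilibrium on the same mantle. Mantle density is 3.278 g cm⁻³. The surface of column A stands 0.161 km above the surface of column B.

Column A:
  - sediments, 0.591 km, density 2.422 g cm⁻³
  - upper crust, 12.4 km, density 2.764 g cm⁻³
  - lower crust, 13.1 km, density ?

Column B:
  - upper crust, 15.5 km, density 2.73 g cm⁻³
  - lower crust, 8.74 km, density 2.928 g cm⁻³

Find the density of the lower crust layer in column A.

2.88 g cm⁻³

Take the compensation level at the base of the deeper column (depth z_c below the surface of column A) and equate Σ ρ_i t_i down to z_c; mantle fills any gap and the z_c terms cancel.
Column A: 0.591×2.422 + 12.4×2.764 + 13.1×ρ + (z_c − 26.091)×3.278
Column B: 0.161×0 + 15.5×2.73 + 8.74×2.928 + (z_c − 0.161 − 24.24)×3.278
The z_c×3.278 term appears on both sides and cancels. Collect the known terms of each column as K = Σ(ρt)_known − 3.278 × (depth of known layers): K_A = 35.705002 − 3.278×26.091 = −49.821296; K_B = 67.90572 − 3.278×(0.161 + 24.24) = −12.080758.
Balance: K_A + 13.1×ρ = K_B, so ρ = (K_B − K_A)/13.1 = 37.7405/13.1 = 2.88 g cm⁻³.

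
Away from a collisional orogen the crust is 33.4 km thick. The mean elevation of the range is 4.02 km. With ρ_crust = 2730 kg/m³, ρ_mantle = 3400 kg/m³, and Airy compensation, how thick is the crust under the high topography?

53.8 km

Root depth r = h ρ_c / (ρ_m − ρ_c) = 4.02 km × 2730 / 670 = 16.38 km.
Total thickness = T + h + r = 33.4 km + 4.02 km + 16.38 km = 53.8 km.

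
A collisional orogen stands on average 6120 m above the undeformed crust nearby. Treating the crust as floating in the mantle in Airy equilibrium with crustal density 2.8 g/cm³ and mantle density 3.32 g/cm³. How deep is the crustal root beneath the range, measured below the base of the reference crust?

By Archimedes' principle applied to the lithosphere: the weight of the topography is balanced by the buoyancy of the root, ρ_c h = (ρ_m − ρ_c) r.
r = h · ρ_c / (ρ_m − ρ_c) = 6120 m × 2.8 / (3.32 − 2.8) = 33000 m.

33000 m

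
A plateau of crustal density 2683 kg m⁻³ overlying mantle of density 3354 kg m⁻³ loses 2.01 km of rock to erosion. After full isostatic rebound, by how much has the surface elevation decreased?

0.402 km

Rebound u = e ρ_c/ρ_m = 2.01 km × 2683/3354 = 1.608 km.
Net surface drop = e − u = 2.01 km − 1.608 km = e (ρ_m − ρ_c)/ρ_m = 0.402 km.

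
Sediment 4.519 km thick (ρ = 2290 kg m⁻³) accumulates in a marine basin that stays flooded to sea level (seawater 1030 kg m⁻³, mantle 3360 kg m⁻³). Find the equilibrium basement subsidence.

Submarine loading: the sediment displaces seawater, and the subsidence is in turn flooded, so s (ρ_m − ρ_w) = t (ρ_sed − ρ_w).
s = 4.519 km × (2290 − 1030) / (3360 − 1030) = 2.44 km.

2.44 km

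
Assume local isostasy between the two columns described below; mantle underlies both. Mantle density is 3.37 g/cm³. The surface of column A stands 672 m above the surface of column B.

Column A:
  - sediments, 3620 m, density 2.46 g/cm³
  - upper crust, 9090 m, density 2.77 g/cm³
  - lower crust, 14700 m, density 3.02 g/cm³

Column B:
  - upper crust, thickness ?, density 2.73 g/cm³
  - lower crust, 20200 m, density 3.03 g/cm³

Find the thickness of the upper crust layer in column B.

Take the compensation level at the base of the deeper column (depth z_c below the surface of column A) and equate Σ ρ_i t_i down to z_c; mantle fills any gap and the z_c terms cancel.
Column A: 3620×2.46 + 9090×2.77 + 14700×3.02 + (z_c − 27410)×3.37
Column B: 672×0 + x×2.73 + 20200×3.03 + (z_c − 672 − 20200 − x)×3.37
The z_c×3.37 term appears on both sides and cancels. Collect the known terms of each column as K = Σ(ρt)_known − 3.37 × (depth of known layers): K_A = 78478.5 − 3.37×27410 = −13893.2; K_B = 61206 − 3.37×(672 + 20200) = −9132.64.
Balance: K_A = K_B − x×(3.37 − 2.73), so x = (K_B − K_A)/(3.37 − 2.73) = 4760.56/0.64 = 7440 m.

7440 m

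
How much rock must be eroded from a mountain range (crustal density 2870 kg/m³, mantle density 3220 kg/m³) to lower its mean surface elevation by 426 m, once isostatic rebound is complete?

3920 m

Net drop Δ = e − u = e − e ρ_c/ρ_m = e (ρ_m − ρ_c)/ρ_m.
e = Δ ρ_m/(ρ_m − ρ_c) = 426 m × 3220/350 = 3920 m.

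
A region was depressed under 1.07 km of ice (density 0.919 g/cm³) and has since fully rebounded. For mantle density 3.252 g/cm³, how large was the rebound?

0.302 km

Removing the load lets mantle flow back in; uplift u satisfies ρ_ice t = ρ_m u.
u = t ρ_ice/ρ_m = 1.07 km × 0.919/3.252 = 0.302 km.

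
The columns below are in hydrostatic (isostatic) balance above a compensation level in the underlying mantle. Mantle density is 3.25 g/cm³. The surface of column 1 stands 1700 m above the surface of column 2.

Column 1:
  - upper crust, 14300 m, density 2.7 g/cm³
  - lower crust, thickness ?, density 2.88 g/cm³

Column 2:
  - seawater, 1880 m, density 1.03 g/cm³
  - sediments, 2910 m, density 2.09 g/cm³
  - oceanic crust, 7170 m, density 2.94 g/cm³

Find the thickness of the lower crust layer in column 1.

20100 m

Take the compensation level at the base of the deeper column (depth z_c below the surface of column 1) and equate Σ ρ_i t_i down to z_c; mantle fills any gap and the z_c terms cancel.
Column 1: 14300×2.7 + x×2.88 + (z_c − 14300 − x)×3.25
Column 2: 1700×0 + 1880×1.03 + 2910×2.09 + 7170×2.94 + (z_c − 1700 − 11960)×3.25
The z_c×3.25 term appears on both sides and cancels. Collect the known terms of each column as K = Σ(ρt)_known − 3.25 × (depth of known layers): K_1 = 38610 − 3.25×14300 = −7865; K_2 = 29098.1 − 3.25×(1700 + 11960) = −15296.9.
Balance: K_1 − x×(3.25 − 2.88) = K_2, so x = (K_1 − K_2)/(3.25 − 2.88) = 7431.9/0.37 = 20100 m.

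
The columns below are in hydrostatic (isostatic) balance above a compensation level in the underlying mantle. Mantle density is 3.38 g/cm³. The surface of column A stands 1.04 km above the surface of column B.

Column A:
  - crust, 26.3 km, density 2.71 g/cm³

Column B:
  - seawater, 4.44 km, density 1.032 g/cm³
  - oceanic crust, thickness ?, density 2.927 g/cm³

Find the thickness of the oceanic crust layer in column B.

Take the compensation level at the base of the deeper column (depth z_c below the surface of column A) and equate Σ ρ_i t_i down to z_c; mantle fills any gap and the z_c terms cancel.
Column A: 26.3×2.71 + (z_c − 26.3)×3.38
Column B: 1.04×0 + 4.44×1.032 + x×2.927 + (z_c − 1.04 − 4.44 − x)×3.38
The z_c×3.38 term appears on both sides and cancels. Collect the known terms of each column as K = Σ(ρt)_known − 3.38 × (depth of known layers): K_A = 71.273 − 3.38×26.3 = −17.621; K_B = 4.58208 − 3.38×(1.04 + 4.44) = −13.94032.
Balance: K_A = K_B − x×(3.38 − 2.927), so x = (K_B − K_A)/(3.38 − 2.927) = 3.68068/0.453 = 8.13 km.

8.13 km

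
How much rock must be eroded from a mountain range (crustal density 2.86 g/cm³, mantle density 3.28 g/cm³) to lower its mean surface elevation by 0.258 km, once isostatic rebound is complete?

Net drop Δ = e − u = e − e ρ_c/ρ_m = e (ρ_m − ρ_c)/ρ_m.
e = Δ ρ_m/(ρ_m − ρ_c) = 0.258 km × 3.28/0.42 = 2.01 km.

2.01 km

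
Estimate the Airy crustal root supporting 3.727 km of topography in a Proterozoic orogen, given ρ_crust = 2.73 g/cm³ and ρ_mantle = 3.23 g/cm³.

20.3 km

For local isostatic compensation: the weight of the topography is balanced by the buoyancy of the root, ρ_c h = (ρ_m − ρ_c) r.
r = h · ρ_c / (ρ_m − ρ_c) = 3.727 km × 2.73 / (3.23 − 2.73) = 20.3 km.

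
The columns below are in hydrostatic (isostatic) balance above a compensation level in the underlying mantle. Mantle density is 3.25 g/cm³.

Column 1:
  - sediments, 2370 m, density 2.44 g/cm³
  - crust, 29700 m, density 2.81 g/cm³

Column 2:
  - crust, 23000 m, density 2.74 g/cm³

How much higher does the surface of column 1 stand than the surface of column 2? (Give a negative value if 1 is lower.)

1000 m

For any compensation level in the mantle, the mantle terms cancel and isostasy reduces to e = (Σt_1 − Σt_2) − (Σ(ρt)_1 − Σ(ρt)_2) / ρ_m.
Σt_1 = 32070 m; Σt_2 = 23000 m; Σ(ρt)_1 = 89239.8; Σ(ρt)_2 = 63020 (in m·g/cm³).
e = (32070 − 23000) − (89239.8 − 63020) / 3.25 = 1000 m.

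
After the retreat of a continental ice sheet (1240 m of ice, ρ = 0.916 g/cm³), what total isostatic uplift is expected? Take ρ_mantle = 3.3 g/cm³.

Removing the load lets mantle flow back in; uplift u satisfies ρ_ice t = ρ_m u.
u = t ρ_ice/ρ_m = 1240 m × 0.916/3.3 = 344 m.

344 m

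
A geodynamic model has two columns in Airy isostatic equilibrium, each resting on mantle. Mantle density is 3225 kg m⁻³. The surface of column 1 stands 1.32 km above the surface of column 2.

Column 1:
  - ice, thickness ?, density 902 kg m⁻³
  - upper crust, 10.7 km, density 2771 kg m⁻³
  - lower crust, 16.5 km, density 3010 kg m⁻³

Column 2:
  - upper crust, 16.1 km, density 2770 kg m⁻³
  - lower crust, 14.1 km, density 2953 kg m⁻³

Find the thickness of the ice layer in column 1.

3.02 km

Take the compensation level at the base of the deeper column (depth z_c below the surface of column 1) and equate Σ ρ_i t_i down to z_c; mantle fills any gap and the z_c terms cancel.
Column 1: x×902 + 10.7×2771 + 16.5×3010 + (z_c − 27.2 − x)×3225
Column 2: 1.32×0 + 16.1×2770 + 14.1×2953 + (z_c − 1.32 − 30.2)×3225
The z_c×3225 term appears on both sides and cancels. Collect the known terms of each column as K = Σ(ρt)_known − 3225 × (depth of known layers): K_1 = 79314.7 − 3225×27.2 = −8405.3; K_2 = 86234.3 − 3225×(1.32 + 30.2) = −15417.7.
Balance: K_1 − x×(3225 − 902) = K_2, so x = (K_1 − K_2)/(3225 − 902) = 7012.4/2323 = 3.02 km.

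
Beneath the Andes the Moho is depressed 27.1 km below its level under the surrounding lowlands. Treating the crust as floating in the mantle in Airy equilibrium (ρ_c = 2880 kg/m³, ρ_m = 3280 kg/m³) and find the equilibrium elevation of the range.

3.76 km

Equating mass per unit area of the two columns: ρ_c h = (ρ_m − ρ_c) r.
h = r (ρ_m − ρ_c) / ρ_c = 27.1 km × (3280 − 2880) / 2880 = 3.76 km.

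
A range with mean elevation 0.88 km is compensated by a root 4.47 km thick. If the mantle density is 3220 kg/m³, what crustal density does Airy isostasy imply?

ρ_c h = (ρ_m − ρ_c) r → ρ_c (h + r) = ρ_m r → ρ_c = ρ_m r / (h + r).
ρ_c = 3220 × 4.47 km / (0.88 km + 4.47 km) = 2690 kg/m³.

2690 kg/m³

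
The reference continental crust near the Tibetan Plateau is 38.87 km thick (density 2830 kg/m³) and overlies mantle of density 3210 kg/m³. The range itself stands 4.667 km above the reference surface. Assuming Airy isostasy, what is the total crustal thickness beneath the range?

Root depth r = h ρ_c / (ρ_m − ρ_c) = 4.667 km × 2830 / 380 = 34.76 km.
Total thickness = T + h + r = 38.87 km + 4.667 km + 34.76 km = 78.3 km.

78.3 km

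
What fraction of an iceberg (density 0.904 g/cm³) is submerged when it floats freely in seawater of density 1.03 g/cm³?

Submerged fraction = ρ_obj/ρ_fluid = 0.904/1.03 = 0.878.

0.878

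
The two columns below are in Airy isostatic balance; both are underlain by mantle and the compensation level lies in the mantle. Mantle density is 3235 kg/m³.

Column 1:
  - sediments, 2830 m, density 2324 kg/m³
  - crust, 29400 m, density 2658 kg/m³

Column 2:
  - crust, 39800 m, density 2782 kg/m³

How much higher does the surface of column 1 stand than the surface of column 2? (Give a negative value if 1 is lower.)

468 m

For any compensation level in the mantle, the mantle terms cancel and isostasy reduces to e = (Σt_1 − Σt_2) − (Σ(ρt)_1 − Σ(ρt)_2) / ρ_m.
Σt_1 = 32230 m; Σt_2 = 39800 m; Σ(ρt)_1 = 84722120; Σ(ρt)_2 = 110723600 (in m·kg/m³).
e = (32230 − 39800) − (84722120 − 110723600) / 3235 = 468 m.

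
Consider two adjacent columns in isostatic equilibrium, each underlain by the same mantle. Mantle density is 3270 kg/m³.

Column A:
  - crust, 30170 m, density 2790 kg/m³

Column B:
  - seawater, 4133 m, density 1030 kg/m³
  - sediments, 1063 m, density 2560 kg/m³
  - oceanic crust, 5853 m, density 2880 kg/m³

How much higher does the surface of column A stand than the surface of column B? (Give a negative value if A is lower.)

669 m

For any compensation level in the mantle, the mantle terms cancel and isostasy reduces to e = (Σt_A − Σt_B) − (Σ(ρt)_A − Σ(ρt)_B) / ρ_m.
Σt_A = 30170 m; Σt_B = 11049 m; Σ(ρt)_A = 84174300; Σ(ρt)_B = 23834910 (in m·kg/m³).
e = (30170 − 11049) − (84174300 − 23834910) / 3270 = 669 m.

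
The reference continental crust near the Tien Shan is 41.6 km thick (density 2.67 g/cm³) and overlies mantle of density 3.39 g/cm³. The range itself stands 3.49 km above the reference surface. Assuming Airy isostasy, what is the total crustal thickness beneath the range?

Root depth r = h ρ_c / (ρ_m − ρ_c) = 3.49 km × 2.67 / 0.72 = 12.94 km.
Total thickness = T + h + r = 41.6 km + 3.49 km + 12.94 km = 58 km.

58 km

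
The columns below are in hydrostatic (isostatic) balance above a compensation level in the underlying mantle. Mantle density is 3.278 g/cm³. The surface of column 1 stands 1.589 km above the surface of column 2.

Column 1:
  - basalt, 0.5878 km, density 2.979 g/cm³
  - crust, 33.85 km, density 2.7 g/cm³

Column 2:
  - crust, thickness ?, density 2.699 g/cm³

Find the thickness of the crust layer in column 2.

25.1 km

Take the compensation level at the base of the deeper column (depth z_c below the surface of column 1) and equate Σ ρ_i t_i down to z_c; mantle fills any gap and the z_c terms cancel.
Column 1: 0.5878×2.979 + 33.85×2.7 + (z_c − 34.4378)×3.278
Column 2: 1.589×0 + x×2.699 + (z_c − 1.589 − 0 − x)×3.278
The z_c×3.278 term appears on both sides and cancels. Collect the known terms of each column as K = Σ(ρt)_known − 3.278 × (depth of known layers): K_1 = 93.1460562 − 3.278×34.4378 = −19.7410522; K_2 = 0 − 3.278×(1.589 + 0) = −5.208742.
Balance: K_1 = K_2 − x×(3.278 − 2.699), so x = (K_2 − K_1)/(3.278 − 2.699) = 14.5323/0.579 = 25.1 km.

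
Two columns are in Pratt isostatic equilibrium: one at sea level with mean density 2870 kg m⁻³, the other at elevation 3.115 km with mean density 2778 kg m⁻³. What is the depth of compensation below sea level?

94.1 km

ρ_ref D = ρ (D + h) → D (ρ_ref − ρ) = ρ h.
D = ρ h/(ρ_ref − ρ) = 2778 × 3.115 km/(2870 − 2778) = 94.1 km.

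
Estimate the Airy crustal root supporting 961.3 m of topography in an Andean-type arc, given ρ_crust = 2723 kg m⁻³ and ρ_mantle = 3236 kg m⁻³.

5100 m

Balancing pressure at the compensation depth: the weight of the topography is balanced by the buoyancy of the root, ρ_c h = (ρ_m − ρ_c) r.
r = h · ρ_c / (ρ_m − ρ_c) = 961.3 m × 2723 / (3236 − 2723) = 5100 m.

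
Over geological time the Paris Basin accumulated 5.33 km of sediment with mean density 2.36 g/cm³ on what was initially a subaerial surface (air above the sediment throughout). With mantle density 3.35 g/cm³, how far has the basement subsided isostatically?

3.75 km

Subaerial load: s = t ρ_sed / ρ_m = 5.33 km × 2.36/3.35 = 3.75 km.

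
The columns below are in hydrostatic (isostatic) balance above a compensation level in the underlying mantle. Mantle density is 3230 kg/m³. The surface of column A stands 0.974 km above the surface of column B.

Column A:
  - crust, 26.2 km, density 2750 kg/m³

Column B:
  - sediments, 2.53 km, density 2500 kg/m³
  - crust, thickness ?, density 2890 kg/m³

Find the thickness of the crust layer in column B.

Take the compensation level at the base of the deeper column (depth z_c below the surface of column A) and equate Σ ρ_i t_i down to z_c; mantle fills any gap and the z_c terms cancel.
Column A: 26.2×2750 + (z_c − 26.2)×3230
Column B: 0.974×0 + 2.53×2500 + x×2890 + (z_c − 0.974 − 2.53 − x)×3230
The z_c×3230 term appears on both sides and cancels. Collect the known terms of each column as K = Σ(ρt)_known − 3230 × (depth of known layers): K_A = 72050 − 3230×26.2 = −12576; K_B = 6325 − 3230×(0.974 + 2.53) = −4992.92.
Balance: K_A = K_B − x×(3230 − 2890), so x = (K_B − K_A)/(3230 − 2890) = 7583.08/340 = 22.3 km.

22.3 km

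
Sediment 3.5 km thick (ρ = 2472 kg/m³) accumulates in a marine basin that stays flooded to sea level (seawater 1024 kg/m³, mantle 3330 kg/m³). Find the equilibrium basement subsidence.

Submarine loading: the sediment displaces seawater, and the subsidence is in turn flooded, so s (ρ_m − ρ_w) = t (ρ_sed − ρ_w).
s = 3.5 km × (2472 − 1024) / (3330 − 1024) = 2.2 km.

2.2 km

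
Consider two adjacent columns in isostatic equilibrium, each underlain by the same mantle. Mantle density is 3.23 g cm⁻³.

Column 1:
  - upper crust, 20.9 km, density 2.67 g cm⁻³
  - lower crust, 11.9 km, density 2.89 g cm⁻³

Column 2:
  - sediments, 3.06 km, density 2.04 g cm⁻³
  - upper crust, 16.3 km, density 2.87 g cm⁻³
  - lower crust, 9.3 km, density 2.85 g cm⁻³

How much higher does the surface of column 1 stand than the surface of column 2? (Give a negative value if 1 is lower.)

0.838 km

For any compensation level in the mantle, the mantle terms cancel and isostasy reduces to e = (Σt_1 − Σt_2) − (Σ(ρt)_1 − Σ(ρt)_2) / ρ_m.
Σt_1 = 32.8 km; Σt_2 = 28.66 km; Σ(ρt)_1 = 90.194; Σ(ρt)_2 = 79.5284 (in km·g cm⁻³).
e = (32.8 − 28.66) − (90.194 − 79.5284) / 3.23 = 0.838 km.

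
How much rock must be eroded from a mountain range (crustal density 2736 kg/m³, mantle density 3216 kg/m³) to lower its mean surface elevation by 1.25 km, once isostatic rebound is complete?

8.38 km

Net drop Δ = e − u = e − e ρ_c/ρ_m = e (ρ_m − ρ_c)/ρ_m.
e = Δ ρ_m/(ρ_m − ρ_c) = 1.25 km × 3216/480 = 8.38 km.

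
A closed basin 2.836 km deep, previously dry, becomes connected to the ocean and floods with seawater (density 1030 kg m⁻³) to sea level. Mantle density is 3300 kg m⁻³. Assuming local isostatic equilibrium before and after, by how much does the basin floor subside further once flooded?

After flooding the water column is d + s deep. Its weight must equal the weight of mantle displaced by the extra subsidence s: (d + s) ρ_w = s ρ_m.
s = d ρ_w / (ρ_m − ρ_w) = 2.836 km × 1030/(3300 − 1030) = 1.29 km.

1.29 km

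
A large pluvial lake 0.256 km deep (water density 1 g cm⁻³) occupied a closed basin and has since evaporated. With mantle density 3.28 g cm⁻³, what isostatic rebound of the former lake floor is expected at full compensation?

0.078 km

u = d ρ_w/ρ_m = 0.256 km × 1/3.28 = 0.078 km.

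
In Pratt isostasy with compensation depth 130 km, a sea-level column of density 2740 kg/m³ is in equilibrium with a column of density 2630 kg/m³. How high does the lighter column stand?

5.44 km

ρ_ref D = ρ (D + h) → h = D (ρ_ref − ρ)/ρ.
h = 130 km × (2740 − 2630)/2630 = 5.44 km.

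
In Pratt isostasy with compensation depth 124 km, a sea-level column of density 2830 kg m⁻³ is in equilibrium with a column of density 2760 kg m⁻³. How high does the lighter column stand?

3.14 km

ρ_ref D = ρ (D + h) → h = D (ρ_ref − ρ)/ρ.
h = 124 km × (2830 − 2760)/2760 = 3.14 km.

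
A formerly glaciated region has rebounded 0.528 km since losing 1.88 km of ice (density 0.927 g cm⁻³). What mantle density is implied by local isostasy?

3.3 g cm⁻³

ρ_m = ρ_ice t / u = 0.927 × 1.88 km/0.528 km = 3.3 g cm⁻³.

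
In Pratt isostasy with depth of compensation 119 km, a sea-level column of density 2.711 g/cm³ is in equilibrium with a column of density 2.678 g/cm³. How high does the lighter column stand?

1.47 km

ρ_ref D = ρ (D + h) → h = D (ρ_ref − ρ)/ρ.
h = 119 km × (2.711 − 2.678)/2.678 = 1.47 km.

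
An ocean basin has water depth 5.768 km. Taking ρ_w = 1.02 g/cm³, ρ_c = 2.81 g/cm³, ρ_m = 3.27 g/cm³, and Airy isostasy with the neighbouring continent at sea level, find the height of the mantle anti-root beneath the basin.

22.4 km

Isostatic balance requires: replacing crust with seawater at the top is compensated by replacing crust with mantle at the base: d (ρ_c − ρ_w) = a (ρ_m − ρ_c).
a = d (ρ_c − ρ_w)/(ρ_m − ρ_c) = 5.768 km × 1.79/0.46 = 22.4 km.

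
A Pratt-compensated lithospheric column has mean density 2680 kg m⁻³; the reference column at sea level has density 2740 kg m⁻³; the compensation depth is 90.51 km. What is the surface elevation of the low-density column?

2.03 km

ρ_ref D = ρ (D + h) → h = D (ρ_ref − ρ)/ρ.
h = 90.51 km × (2740 − 2680)/2680 = 2.03 km.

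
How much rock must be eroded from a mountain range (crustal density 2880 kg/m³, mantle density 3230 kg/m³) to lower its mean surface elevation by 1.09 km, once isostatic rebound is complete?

Net drop Δ = e − u = e − e ρ_c/ρ_m = e (ρ_m − ρ_c)/ρ_m.
e = Δ ρ_m/(ρ_m − ρ_c) = 1.09 km × 3230/350 = 10.1 km.

10.1 km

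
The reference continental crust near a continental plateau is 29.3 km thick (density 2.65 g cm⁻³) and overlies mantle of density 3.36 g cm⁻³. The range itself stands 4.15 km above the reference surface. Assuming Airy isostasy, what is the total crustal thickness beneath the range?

48.9 km

Root depth r = h ρ_c / (ρ_m − ρ_c) = 4.15 km × 2.65 / 0.71 = 15.49 km.
Total thickness = T + h + r = 29.3 km + 4.15 km + 15.49 km = 48.9 km.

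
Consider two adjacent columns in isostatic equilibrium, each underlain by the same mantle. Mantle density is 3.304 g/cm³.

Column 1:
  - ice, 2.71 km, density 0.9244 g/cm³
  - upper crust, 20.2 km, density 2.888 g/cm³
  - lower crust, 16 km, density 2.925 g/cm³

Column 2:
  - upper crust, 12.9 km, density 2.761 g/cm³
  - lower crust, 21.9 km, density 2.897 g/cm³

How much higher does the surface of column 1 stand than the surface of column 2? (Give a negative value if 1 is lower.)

For any compensation level in the mantle, the mantle terms cancel and isostasy reduces to e = (Σt_1 − Σt_2) − (Σ(ρt)_1 − Σ(ρt)_2) / ρ_m.
Σt_1 = 38.91 km; Σt_2 = 34.8 km; Σ(ρt)_1 = 107.642724; Σ(ρt)_2 = 99.0612 (in km·g/cm³).
e = (38.91 − 34.8) − (107.642724 − 99.0612) / 3.304 = 1.51 km.

1.51 km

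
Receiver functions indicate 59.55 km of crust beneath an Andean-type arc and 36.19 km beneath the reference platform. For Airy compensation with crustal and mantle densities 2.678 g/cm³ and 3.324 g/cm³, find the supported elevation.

Excess crust Δ = 59.55 km − 36.19 km = 23.36 km, split between elevation h and root r with h + r = Δ.
Airy balance ρ_c h = (ρ_m − ρ_c) r gives r = h ρ_c/(ρ_m − ρ_c), so h (1 + ρ_c/(ρ_m − ρ_c)) = Δ, i.e. h = Δ (ρ_m − ρ_c)/ρ_m.
h = 23.36 km × 0.646/3.324 = 4.54 km.

4.54 km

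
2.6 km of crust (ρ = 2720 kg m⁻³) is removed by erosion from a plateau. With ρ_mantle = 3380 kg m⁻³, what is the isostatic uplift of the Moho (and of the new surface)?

2.09 km

Unloading: uplift u = e ρ_c/ρ_m = 2.6 km × 2720/3380 = 2.09 km.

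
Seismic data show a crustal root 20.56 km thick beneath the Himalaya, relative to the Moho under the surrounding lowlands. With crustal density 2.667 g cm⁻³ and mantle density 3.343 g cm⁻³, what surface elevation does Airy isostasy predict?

Balancing pressure at the compensation depth: ρ_c h = (ρ_m − ρ_c) r.
h = r (ρ_m − ρ_c) / ρ_c = 20.56 km × (3.343 − 2.667) / 2.667 = 5.21 km.

5.21 km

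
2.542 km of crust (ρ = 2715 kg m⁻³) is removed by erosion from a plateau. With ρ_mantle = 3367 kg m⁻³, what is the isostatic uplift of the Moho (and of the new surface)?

2.05 km

Unloading: uplift u = e ρ_c/ρ_m = 2.542 km × 2715/3367 = 2.05 km.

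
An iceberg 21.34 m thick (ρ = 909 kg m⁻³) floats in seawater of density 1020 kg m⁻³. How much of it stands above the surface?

2.32 m

Floating equilibrium: submerged depth d = t ρ_obj/ρ_fluid = 21.34 m × 909/1020 = 19.02 m.
Freeboard = t − d = 21.34 m − 19.02 m = 2.32 m.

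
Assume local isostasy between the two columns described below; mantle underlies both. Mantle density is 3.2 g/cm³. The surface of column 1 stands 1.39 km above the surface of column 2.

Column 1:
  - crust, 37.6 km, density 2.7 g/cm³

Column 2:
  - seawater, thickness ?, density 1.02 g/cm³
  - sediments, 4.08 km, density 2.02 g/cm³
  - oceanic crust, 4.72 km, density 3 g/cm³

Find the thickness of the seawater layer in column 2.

3.94 km

Take the compensation level at the base of the deeper column (depth z_c below the surface of column 1) and equate Σ ρ_i t_i down to z_c; mantle fills any gap and the z_c terms cancel.
Column 1: 37.6×2.7 + (z_c − 37.6)×3.2
Column 2: 1.39×0 + x×1.02 + 4.08×2.02 + 4.72×3 + (z_c − 1.39 − 8.8 − x)×3.2
The z_c×3.2 term appears on both sides and cancels. Collect the known terms of each column as K = Σ(ρt)_known − 3.2 × (depth of known layers): K_1 = 101.52 − 3.2×37.6 = −18.8; K_2 = 22.4016 − 3.2×(1.39 + 8.8) = −10.2064.
Balance: K_1 = K_2 − x×(3.2 − 1.02), so x = (K_2 − K_1)/(3.2 − 1.02) = 8.5936/2.18 = 3.94 km.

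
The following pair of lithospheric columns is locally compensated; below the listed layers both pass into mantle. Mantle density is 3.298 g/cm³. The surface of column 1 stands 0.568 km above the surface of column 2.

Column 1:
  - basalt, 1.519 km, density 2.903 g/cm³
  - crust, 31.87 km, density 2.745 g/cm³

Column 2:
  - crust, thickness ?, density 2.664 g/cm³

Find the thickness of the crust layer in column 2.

Take the compensation level at the base of the deeper column (depth z_c below the surface of column 1) and equate Σ ρ_i t_i down to z_c; mantle fills any gap and the z_c terms cancel.
Column 1: 1.519×2.903 + 31.87×2.745 + (z_c − 33.389)×3.298
Column 2: 0.568×0 + x×2.664 + (z_c − 0.568 − 0 − x)×3.298
The z_c×3.298 term appears on both sides and cancels. Collect the known terms of each column as K = Σ(ρt)_known − 3.298 × (depth of known layers): K_1 = 91.892807 − 3.298×33.389 = −18.224115; K_2 = 0 − 3.298×(0.568 + 0) = −1.873264.
Balance: K_1 = K_2 − x×(3.298 − 2.664), so x = (K_2 − K_1)/(3.298 − 2.664) = 16.3509/0.634 = 25.8 km.

25.8 km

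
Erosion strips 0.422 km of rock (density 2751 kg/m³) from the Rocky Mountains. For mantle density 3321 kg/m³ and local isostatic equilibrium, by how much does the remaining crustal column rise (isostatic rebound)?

0.35 km

Unloading: uplift u = e ρ_c/ρ_m = 0.422 km × 2751/3321 = 0.35 km.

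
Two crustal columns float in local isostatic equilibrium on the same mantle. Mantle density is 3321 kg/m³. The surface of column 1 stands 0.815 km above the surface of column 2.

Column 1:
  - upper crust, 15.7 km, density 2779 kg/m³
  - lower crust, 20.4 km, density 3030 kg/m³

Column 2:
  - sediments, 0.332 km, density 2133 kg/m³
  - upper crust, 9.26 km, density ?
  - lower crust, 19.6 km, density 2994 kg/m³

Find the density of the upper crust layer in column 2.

Take the compensation level at the base of the deeper column (depth z_c below the surface of column 1) and equate Σ ρ_i t_i down to z_c; mantle fills any gap and the z_c terms cancel.
Column 1: 15.7×2779 + 20.4×3030 + (z_c − 36.1)×3321
Column 2: 0.815×0 + 0.332×2133 + 9.26×ρ + 19.6×2994 + (z_c − 0.815 − 29.192)×3321
The z_c×3321 term appears on both sides and cancels. Collect the known terms of each column as K = Σ(ρt)_known − 3321 × (depth of known layers): K_1 = 105442.3 − 3321×36.1 = −14445.8; K_2 = 59390.556 − 3321×(0.815 + 29.192) = −40262.691.
Balance: K_1 = K_2 + 9.26×ρ, so ρ = (K_1 − K_2)/9.26 = 25816.9/9.26 = 2790 kg/m³.

2790 kg/m³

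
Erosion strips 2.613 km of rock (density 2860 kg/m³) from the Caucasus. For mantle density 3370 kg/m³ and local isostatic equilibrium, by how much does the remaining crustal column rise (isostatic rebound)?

2.22 km

Unloading: uplift u = e ρ_c/ρ_m = 2.613 km × 2860/3370 = 2.22 km.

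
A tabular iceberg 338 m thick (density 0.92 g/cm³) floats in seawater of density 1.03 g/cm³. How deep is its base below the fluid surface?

302 m

Draft d = t ρ_obj/ρ_fluid = 338 m × 0.92/1.03 = 302 m.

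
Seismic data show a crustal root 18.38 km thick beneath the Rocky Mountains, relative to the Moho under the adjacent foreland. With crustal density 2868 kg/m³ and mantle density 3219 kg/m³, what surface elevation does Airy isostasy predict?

Balancing pressure at the compensation depth: ρ_c h = (ρ_m − ρ_c) r.
h = r (ρ_m − ρ_c) / ρ_c = 18.38 km × (3219 − 2868) / 2868 = 2.25 km.

2.25 km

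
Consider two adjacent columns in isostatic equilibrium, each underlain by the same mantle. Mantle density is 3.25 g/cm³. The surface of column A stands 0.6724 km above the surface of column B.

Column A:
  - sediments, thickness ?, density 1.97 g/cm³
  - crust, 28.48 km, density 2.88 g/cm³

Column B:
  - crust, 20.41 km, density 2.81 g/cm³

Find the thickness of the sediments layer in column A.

0.491 km

Take the compensation level at the base of the deeper column (depth z_c below the surface of column A) and equate Σ ρ_i t_i down to z_c; mantle fills any gap and the z_c terms cancel.
Column A: x×1.97 + 28.48×2.88 + (z_c − 28.48 − x)×3.25
Column B: 0.6724×0 + 20.41×2.81 + (z_c − 0.6724 − 20.41)×3.25
The z_c×3.25 term appears on both sides and cancels. Collect the known terms of each column as K = Σ(ρt)_known − 3.25 × (depth of known layers): K_A = 82.0224 − 3.25×28.48 = −10.5376; K_B = 57.3521 − 3.25×(0.6724 + 20.41) = −11.1657.
Balance: K_A − x×(3.25 − 1.97) = K_B, so x = (K_A − K_B)/(3.25 − 1.97) = 0.6281/1.28 = 0.491 km.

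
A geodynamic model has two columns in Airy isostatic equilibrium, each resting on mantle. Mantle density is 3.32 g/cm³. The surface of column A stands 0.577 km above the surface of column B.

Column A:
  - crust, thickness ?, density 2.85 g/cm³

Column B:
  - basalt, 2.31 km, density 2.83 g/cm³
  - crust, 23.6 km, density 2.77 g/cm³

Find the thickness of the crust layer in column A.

34.1 km

Take the compensation level at the base of the deeper column (depth z_c below the surface of column A) and equate Σ ρ_i t_i down to z_c; mantle fills any gap and the z_c terms cancel.
Column A: x×2.85 + (z_c − 0 − x)×3.32
Column B: 0.577×0 + 2.31×2.83 + 23.6×2.77 + (z_c − 0.577 − 25.91)×3.32
The z_c×3.32 term appears on both sides and cancels. Collect the known terms of each column as K = Σ(ρt)_known − 3.32 × (depth of known layers): K_A = 0 − 3.32×0 = 0; K_B = 71.9093 − 3.32×(0.577 + 25.91) = −16.02754.
Balance: K_A − x×(3.32 − 2.85) = K_B, so x = (K_A − K_B)/(3.32 − 2.85) = 16.0275/0.47 = 34.1 km.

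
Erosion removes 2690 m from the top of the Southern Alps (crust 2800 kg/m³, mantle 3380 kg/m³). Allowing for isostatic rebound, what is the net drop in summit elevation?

462 m

Rebound u = e ρ_c/ρ_m = 2690 m × 2800/3380 = 2228 m.
Net surface drop = e − u = 2690 m − 2228 m = e (ρ_m − ρ_c)/ρ_m = 462 m.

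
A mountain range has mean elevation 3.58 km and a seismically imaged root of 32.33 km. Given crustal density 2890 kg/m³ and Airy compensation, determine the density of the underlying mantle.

3210 kg/m³

Airy balance: ρ_c h = (ρ_m − ρ_c) r → ρ_m = ρ_c (1 + h/r).
ρ_m = 2890 × (1 + 3.58 km/32.33 km) = 3210 kg/m³.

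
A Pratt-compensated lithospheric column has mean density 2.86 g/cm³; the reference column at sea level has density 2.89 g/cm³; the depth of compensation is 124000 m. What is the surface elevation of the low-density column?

1300 m

ρ_ref D = ρ (D + h) → h = D (ρ_ref − ρ)/ρ.
h = 124000 m × (2.89 − 2.86)/2.86 = 1300 m.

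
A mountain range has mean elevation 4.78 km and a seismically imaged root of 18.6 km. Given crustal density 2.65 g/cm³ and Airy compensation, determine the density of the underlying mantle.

Airy balance: ρ_c h = (ρ_m − ρ_c) r → ρ_m = ρ_c (1 + h/r).
ρ_m = 2.65 × (1 + 4.78 km/18.6 km) = 3.33 g/cm³.

3.33 g/cm³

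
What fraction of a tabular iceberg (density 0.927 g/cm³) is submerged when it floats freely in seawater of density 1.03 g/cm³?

90%

Submerged fraction = ρ_obj/ρ_fluid = 0.927/1.03 = 90%.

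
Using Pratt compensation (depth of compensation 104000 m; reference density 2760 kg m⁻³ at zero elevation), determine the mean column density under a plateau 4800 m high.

Pratt balance: ρ_ref D = ρ (D + h).
ρ = ρ_ref D/(D + h) = 2760 × 104000 m/(104000 m + 4800 m) = 2640 kg m⁻³.

2640 kg m⁻³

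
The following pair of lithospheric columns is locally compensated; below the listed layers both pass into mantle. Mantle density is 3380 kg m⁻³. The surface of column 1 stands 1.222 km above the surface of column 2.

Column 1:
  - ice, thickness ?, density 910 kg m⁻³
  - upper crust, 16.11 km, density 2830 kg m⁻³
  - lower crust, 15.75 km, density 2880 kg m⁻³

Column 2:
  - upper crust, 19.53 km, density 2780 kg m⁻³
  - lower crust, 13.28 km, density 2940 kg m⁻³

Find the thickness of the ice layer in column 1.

2.01 km

Take the compensation level at the base of the deeper column (depth z_c below the surface of column 1) and equate Σ ρ_i t_i down to z_c; mantle fills any gap and the z_c terms cancel.
Column 1: x×910 + 16.11×2830 + 15.75×2880 + (z_c − 31.86 − x)×3380
Column 2: 1.222×0 + 19.53×2780 + 13.28×2940 + (z_c − 1.222 − 32.81)×3380
The z_c×3380 term appears on both sides and cancels. Collect the known terms of each column as K = Σ(ρt)_known − 3380 × (depth of known layers): K_1 = 90951.3 − 3380×31.86 = −16735.5; K_2 = 93336.6 − 3380×(1.222 + 32.81) = −21691.56.
Balance: K_1 − x×(3380 − 910) = K_2, so x = (K_1 − K_2)/(3380 − 910) = 4956.06/2470 = 2.01 km.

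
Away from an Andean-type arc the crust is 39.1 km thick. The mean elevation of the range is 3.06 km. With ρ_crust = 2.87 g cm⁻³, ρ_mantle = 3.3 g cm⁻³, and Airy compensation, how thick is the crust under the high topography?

Root depth r = h ρ_c / (ρ_m − ρ_c) = 3.06 km × 2.87 / 0.43 = 20.42 km.
Total thickness = T + h + r = 39.1 km + 3.06 km + 20.42 km = 62.6 km.

62.6 km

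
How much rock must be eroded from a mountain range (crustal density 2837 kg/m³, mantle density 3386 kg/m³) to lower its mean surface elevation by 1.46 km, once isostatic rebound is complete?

Net drop Δ = e − u = e − e ρ_c/ρ_m = e (ρ_m − ρ_c)/ρ_m.
e = Δ ρ_m/(ρ_m − ρ_c) = 1.46 km × 3386/549 = 9 km.

9 km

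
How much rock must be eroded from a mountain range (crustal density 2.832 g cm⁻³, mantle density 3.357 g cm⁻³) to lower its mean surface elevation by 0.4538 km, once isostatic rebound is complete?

2.9 km

Net drop Δ = e − u = e − e ρ_c/ρ_m = e (ρ_m − ρ_c)/ρ_m.
e = Δ ρ_m/(ρ_m − ρ_c) = 0.4538 km × 3.357/0.525 = 2.9 km.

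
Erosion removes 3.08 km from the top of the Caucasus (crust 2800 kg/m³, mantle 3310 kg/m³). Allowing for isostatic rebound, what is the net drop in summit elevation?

Rebound u = e ρ_c/ρ_m = 3.08 km × 2800/3310 = 2.605 km.
Net surface drop = e − u = 3.08 km − 2.605 km = e (ρ_m − ρ_c)/ρ_m = 0.475 km.

0.475 km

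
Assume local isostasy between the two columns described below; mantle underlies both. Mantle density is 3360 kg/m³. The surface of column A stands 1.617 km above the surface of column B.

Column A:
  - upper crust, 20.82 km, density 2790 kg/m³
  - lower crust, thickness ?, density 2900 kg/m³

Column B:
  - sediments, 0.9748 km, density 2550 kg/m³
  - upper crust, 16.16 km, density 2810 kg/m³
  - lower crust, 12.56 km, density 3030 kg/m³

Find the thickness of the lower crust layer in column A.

16.1 km

Take the compensation level at the base of the deeper column (depth z_c below the surface of column A) and equate Σ ρ_i t_i down to z_c; mantle fills any gap and the z_c terms cancel.
Column A: 20.82×2790 + x×2900 + (z_c − 20.82 − x)×3360
Column B: 1.617×0 + 0.9748×2550 + 16.16×2810 + 12.56×3030 + (z_c − 1.617 − 29.6948)×3360
The z_c×3360 term appears on both sides and cancels. Collect the known terms of each column as K = Σ(ρt)_known − 3360 × (depth of known layers): K_A = 58087.8 − 3360×20.82 = −11867.4; K_B = 85952.14 − 3360×(1.617 + 29.6948) = −19255.508.
Balance: K_A − x×(3360 − 2900) = K_B, so x = (K_A − K_B)/(3360 − 2900) = 7388.11/460 = 16.1 km.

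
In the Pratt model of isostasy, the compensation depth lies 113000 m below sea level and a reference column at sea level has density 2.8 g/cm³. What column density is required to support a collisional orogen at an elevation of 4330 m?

2.7 g/cm³

Pratt balance: ρ_ref D = ρ (D + h).
ρ = ρ_ref D/(D + h) = 2.8 × 113000 m/(113000 m + 4330 m) = 2.7 g/cm³.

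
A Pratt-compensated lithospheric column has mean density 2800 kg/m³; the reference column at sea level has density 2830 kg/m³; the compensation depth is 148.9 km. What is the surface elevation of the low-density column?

1.6 km

ρ_ref D = ρ (D + h) → h = D (ρ_ref − ρ)/ρ.
h = 148.9 km × (2830 − 2800)/2800 = 1.6 km.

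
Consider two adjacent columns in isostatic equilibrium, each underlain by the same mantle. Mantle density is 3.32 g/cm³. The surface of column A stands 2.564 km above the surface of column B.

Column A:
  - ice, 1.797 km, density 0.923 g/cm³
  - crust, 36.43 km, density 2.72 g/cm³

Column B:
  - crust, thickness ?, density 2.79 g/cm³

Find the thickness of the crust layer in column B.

33.3 km

Take the compensation level at the base of the deeper column (depth z_c below the surface of column A) and equate Σ ρ_i t_i down to z_c; mantle fills any gap and the z_c terms cancel.
Column A: 1.797×0.923 + 36.43×2.72 + (z_c − 38.227)×3.32
Column B: 2.564×0 + x×2.79 + (z_c − 2.564 − 0 − x)×3.32
The z_c×3.32 term appears on both sides and cancels. Collect the known terms of each column as K = Σ(ρt)_known − 3.32 × (depth of known layers): K_A = 100.748231 − 3.32×38.227 = −26.165409; K_B = 0 − 3.32×(2.564 + 0) = −8.51248.
Balance: K_A = K_B − x×(3.32 − 2.79), so x = (K_B − K_A)/(3.32 − 2.79) = 17.6529/0.53 = 33.3 km.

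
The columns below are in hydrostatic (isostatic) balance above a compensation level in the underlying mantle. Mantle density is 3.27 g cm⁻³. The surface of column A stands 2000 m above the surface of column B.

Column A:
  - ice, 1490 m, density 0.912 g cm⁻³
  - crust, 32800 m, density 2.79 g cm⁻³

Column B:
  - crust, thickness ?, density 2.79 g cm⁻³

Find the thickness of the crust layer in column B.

Take the compensation level at the base of the deeper column (depth z_c below the surface of column A) and equate Σ ρ_i t_i down to z_c; mantle fills any gap and the z_c terms cancel.
Column A: 1490×0.912 + 32800×2.79 + (z_c − 34290)×3.27
Column B: 2000×0 + x×2.79 + (z_c − 2000 − 0 − x)×3.27
The z_c×3.27 term appears on both sides and cancels. Collect the known terms of each column as K = Σ(ρt)_known − 3.27 × (depth of known layers): K_A = 92870.88 − 3.27×34290 = −19257.42; K_B = 0 − 3.27×(2000 + 0) = −6540.
Balance: K_A = K_B − x×(3.27 − 2.79), so x = (K_B − K_A)/(3.27 − 2.79) = 12717.4/0.48 = 26500 m.

26500 m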